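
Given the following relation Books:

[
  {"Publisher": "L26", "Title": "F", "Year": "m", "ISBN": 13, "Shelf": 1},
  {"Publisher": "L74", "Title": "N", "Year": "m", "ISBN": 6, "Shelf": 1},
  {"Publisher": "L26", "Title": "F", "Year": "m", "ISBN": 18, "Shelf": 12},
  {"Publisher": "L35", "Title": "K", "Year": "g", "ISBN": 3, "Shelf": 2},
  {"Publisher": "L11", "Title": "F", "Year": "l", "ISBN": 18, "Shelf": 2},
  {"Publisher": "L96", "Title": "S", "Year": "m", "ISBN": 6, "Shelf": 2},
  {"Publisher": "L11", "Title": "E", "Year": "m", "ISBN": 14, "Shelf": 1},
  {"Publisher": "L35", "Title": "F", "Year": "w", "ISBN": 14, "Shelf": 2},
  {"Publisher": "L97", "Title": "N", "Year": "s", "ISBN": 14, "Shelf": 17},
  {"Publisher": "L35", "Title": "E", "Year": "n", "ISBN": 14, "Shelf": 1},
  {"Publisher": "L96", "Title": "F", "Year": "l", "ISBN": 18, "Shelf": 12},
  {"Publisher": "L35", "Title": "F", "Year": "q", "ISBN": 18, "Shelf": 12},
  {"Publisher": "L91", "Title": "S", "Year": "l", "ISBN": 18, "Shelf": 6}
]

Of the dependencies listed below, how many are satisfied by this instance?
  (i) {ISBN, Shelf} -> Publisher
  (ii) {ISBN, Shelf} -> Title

1

(i) {ISBN, Shelf} -> Publisher: (ISBN=18, Shelf=12): 3 rows → Publisher takes values {L26, L96, L35} — violation; (ISBN=14, Shelf=1): 2 rows → Publisher takes values {L11, L35} — violation — fails.
(ii) {ISBN, Shelf} -> Title: every LHS value maps to a single RHS value — holds.
1 of the 2 dependencies holds.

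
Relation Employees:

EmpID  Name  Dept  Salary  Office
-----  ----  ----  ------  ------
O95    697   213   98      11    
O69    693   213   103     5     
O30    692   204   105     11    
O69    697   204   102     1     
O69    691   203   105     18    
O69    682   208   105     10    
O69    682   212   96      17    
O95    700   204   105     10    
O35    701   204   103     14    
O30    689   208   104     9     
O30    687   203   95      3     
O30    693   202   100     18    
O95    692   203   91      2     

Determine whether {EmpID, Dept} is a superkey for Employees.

Yes

All 13 rows have distinct {EmpID, Dept} values, so {EmpID, Dept} → (all attributes) holds and {EmpID, Dept} is a superkey.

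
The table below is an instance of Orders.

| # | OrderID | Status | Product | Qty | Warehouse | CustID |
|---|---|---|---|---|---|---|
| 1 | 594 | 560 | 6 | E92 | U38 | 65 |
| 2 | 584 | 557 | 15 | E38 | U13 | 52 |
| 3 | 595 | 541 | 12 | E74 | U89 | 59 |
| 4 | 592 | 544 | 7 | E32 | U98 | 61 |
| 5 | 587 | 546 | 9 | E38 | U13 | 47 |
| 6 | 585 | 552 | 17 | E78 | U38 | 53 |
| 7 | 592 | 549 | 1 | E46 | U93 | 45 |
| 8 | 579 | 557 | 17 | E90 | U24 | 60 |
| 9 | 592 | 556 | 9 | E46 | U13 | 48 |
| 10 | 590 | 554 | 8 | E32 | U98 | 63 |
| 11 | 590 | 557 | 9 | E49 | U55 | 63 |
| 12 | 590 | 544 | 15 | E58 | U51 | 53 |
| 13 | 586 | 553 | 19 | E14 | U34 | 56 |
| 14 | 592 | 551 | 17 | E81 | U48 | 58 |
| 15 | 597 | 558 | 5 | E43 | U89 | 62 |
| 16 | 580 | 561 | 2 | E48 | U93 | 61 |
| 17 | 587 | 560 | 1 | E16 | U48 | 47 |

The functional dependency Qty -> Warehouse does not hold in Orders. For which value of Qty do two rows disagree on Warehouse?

E46

Qty=E92: row 1 → Warehouse = U38 ✓
Qty=E38: rows 2, 5 → Warehouse = U13, U13 ✓
Qty=E74: row 3 → Warehouse = U89 ✓
Qty=E32: rows 4, 10 → Warehouse = U98, U98 ✓
Qty=E78: row 6 → Warehouse = U38 ✓
Qty=E46: rows 7, 9 → Warehouse takes values {U93, U13} — violation
Qty=E90: row 8 → Warehouse = U24 ✓
Qty=E49: row 11 → Warehouse = U55 ✓
Qty=E58: row 12 → Warehouse = U51 ✓
Qty=E14: row 13 → Warehouse = U34 ✓
Qty=E81: row 14 → Warehouse = U48 ✓
Qty=E43: row 15 → Warehouse = U89 ✓
Qty=E48: row 16 → Warehouse = U93 ✓
Qty=E16: row 17 → Warehouse = U48 ✓
The only Qty value with inconsistent Warehouse is Qty=E46.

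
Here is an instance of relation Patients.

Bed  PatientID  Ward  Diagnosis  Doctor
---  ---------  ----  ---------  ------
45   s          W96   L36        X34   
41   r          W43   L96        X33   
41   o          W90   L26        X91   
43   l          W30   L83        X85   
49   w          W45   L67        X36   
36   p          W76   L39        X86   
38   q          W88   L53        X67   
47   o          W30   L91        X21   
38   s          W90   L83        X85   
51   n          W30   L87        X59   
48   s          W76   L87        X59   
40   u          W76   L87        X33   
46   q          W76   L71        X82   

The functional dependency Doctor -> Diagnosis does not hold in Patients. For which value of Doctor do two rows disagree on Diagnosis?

X33

Doctor=X34: 1 row → Diagnosis = L36 ✓
Doctor=X33: 2 rows → Diagnosis takes values {L96, L87} — violation
Doctor=X91: 1 row → Diagnosis = L26 ✓
Doctor=X85: 2 rows → Diagnosis = L83, L83 ✓
Doctor=X36: 1 row → Diagnosis = L67 ✓
Doctor=X86: 1 row → Diagnosis = L39 ✓
Doctor=X67: 1 row → Diagnosis = L53 ✓
Doctor=X21: 1 row → Diagnosis = L91 ✓
Doctor=X59: 2 rows → Diagnosis = L87, L87 ✓
Doctor=X82: 1 row → Diagnosis = L71 ✓
The only Doctor value with inconsistent Diagnosis is Doctor=X33.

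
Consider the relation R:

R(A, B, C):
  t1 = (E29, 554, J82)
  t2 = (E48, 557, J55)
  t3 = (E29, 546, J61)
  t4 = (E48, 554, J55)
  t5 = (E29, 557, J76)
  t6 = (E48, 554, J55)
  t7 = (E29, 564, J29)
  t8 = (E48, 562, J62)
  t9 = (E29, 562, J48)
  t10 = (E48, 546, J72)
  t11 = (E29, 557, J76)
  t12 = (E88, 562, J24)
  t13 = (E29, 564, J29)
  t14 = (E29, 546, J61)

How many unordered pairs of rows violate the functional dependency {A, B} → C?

0

(A=E29, B=546): all 2 rows agree on C — 0 pairs.
(A=E48, B=554): all 2 rows agree on C — 0 pairs.
(A=E29, B=557): all 2 rows agree on C — 0 pairs.
(A=E29, B=564): all 2 rows agree on C — 0 pairs.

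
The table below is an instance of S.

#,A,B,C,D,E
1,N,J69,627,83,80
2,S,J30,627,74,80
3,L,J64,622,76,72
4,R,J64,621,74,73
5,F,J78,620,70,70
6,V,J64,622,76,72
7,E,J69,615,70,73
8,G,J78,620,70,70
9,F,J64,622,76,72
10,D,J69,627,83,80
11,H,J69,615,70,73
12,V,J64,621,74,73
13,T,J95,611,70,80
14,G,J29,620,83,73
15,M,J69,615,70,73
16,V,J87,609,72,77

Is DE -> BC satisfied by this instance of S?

Yes

(D=83, E=80): rows 1, 10 → {B,C} = (J69, 627), (J69, 627) ✓
(D=74, E=80): row 2 → {B,C} = (J30, 627) ✓
(D=76, E=72): rows 3, 6, 9 → {B,C} = (J64, 622), (J64, 622), (J64, 622) ✓
(D=74, E=73): rows 4, 12 → {B,C} = (J64, 621), (J64, 621) ✓
(D=70, E=70): rows 5, 8 → {B,C} = (J78, 620), (J78, 620) ✓
(D=70, E=73): rows 7, 11, 15 → {B,C} = (J69, 615), (J69, 615), (J69, 615) ✓
(D=70, E=80): row 13 → {B,C} = (J95, 611) ✓
(D=83, E=73): row 14 → {B,C} = (J29, 620) ✓
(D=72, E=77): row 16 → {B,C} = (J87, 609) ✓
Every DE value is associated with a single BC value, so DE -> BC holds.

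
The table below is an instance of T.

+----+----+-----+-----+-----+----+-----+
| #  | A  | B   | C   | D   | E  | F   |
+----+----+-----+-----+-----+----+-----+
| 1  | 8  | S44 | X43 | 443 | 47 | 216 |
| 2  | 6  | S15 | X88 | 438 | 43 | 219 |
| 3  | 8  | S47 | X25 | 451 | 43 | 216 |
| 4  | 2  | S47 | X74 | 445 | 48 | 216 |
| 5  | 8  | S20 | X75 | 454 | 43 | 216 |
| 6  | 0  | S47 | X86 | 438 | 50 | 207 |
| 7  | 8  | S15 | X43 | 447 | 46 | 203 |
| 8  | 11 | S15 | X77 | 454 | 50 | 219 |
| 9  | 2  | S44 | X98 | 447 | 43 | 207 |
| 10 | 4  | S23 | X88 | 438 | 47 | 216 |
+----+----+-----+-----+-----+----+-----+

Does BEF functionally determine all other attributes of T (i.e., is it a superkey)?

Yes

All 10 rows have distinct BEF values, so BEF → (all attributes) holds and BEF is a superkey.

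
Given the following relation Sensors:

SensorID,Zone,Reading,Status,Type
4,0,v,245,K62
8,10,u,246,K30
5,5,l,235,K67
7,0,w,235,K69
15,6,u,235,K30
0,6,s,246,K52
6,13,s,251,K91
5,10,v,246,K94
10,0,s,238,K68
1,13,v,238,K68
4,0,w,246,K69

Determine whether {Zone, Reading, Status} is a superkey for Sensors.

All 11 rows have distinct {Zone, Reading, Status} values, so {Zone, Reading, Status} → (all attributes) holds and {Zone, Reading, Status} is a superkey.

Yes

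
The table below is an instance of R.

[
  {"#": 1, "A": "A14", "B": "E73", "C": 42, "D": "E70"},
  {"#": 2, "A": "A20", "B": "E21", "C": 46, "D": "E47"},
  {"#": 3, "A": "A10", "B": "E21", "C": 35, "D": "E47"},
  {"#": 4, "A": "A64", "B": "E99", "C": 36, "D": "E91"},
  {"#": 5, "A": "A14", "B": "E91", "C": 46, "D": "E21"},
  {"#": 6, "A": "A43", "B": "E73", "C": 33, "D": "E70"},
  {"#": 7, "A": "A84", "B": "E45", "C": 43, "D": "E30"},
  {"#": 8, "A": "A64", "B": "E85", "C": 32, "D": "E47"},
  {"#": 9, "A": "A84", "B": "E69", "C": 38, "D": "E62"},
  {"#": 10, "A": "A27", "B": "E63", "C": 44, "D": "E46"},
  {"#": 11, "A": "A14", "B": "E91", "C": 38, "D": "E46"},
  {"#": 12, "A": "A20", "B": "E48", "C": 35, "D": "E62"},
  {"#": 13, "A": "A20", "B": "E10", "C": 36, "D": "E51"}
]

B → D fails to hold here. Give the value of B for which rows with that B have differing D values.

B=E73: rows 1, 6 → D = E70, E70 ✓
B=E21: rows 2, 3 → D = E47, E47 ✓
B=E99: row 4 → D = E91 ✓
B=E91: rows 5, 11 → D takes values {E21, E46} — violation
B=E45: row 7 → D = E30 ✓
B=E85: row 8 → D = E47 ✓
B=E69: row 9 → D = E62 ✓
B=E63: row 10 → D = E46 ✓
B=E48: row 12 → D = E62 ✓
B=E10: row 13 → D = E51 ✓
The only B value with inconsistent D is B=E91.

E91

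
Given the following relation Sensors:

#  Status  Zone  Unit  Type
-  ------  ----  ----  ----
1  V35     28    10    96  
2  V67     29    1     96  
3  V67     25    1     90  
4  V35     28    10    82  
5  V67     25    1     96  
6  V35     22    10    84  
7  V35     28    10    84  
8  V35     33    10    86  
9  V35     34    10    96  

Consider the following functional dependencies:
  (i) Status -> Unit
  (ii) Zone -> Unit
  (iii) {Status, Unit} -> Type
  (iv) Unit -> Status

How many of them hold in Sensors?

3

(i) Status -> Unit: every LHS value maps to a single RHS value — holds.
(ii) Zone -> Unit: every LHS value maps to a single RHS value — holds.
(iii) {Status, Unit} -> Type: (Status=V35, Unit=10): rows 1, 4, 6, 7, 8, 9 → Type takes values {96, 82, 84, 86} — violation; (Status=V67, Unit=1): rows 2, 3, 5 → Type takes values {96, 90} — violation — fails.
(iv) Unit -> Status: every LHS value maps to a single RHS value — holds.
3 of the 4 dependencies hold.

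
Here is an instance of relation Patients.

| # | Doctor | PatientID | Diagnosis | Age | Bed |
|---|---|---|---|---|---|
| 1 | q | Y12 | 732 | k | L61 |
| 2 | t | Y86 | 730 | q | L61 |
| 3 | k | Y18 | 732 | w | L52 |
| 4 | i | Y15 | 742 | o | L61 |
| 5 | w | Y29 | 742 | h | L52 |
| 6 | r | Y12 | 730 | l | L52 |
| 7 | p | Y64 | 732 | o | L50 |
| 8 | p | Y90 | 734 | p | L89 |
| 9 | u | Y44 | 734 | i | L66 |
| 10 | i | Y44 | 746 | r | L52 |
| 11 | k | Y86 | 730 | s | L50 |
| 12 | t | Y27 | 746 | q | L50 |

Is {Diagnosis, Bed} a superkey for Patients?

Yes

All 12 rows have distinct {Diagnosis, Bed} values, so {Diagnosis, Bed} → (all attributes) holds and {Diagnosis, Bed} is a superkey.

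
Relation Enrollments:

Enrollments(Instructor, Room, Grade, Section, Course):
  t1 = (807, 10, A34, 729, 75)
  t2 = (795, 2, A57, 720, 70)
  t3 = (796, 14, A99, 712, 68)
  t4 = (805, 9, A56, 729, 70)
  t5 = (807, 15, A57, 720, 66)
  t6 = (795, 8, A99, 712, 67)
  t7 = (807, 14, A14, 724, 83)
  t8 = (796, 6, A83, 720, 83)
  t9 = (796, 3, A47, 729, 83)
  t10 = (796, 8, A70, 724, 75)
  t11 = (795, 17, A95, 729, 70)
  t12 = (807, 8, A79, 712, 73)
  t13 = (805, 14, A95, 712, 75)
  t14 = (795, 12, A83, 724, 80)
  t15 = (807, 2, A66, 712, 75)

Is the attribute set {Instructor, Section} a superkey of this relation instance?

No

Rows 12 and 15 have the same {Instructor, Section} value (Instructor=807, Section=712) but are distinct tuples, so {Instructor, Section} does not determine every attribute — not a superkey.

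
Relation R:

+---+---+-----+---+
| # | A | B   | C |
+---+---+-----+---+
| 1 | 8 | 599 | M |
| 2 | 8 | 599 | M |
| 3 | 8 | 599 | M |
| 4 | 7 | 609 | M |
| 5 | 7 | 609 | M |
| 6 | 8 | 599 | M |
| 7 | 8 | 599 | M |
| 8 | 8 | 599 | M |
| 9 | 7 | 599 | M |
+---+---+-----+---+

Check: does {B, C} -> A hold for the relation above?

(B=599, C=M): rows 1, 2, 3, 6, 7, 8, 9 → A takes values {8, 7} — violation
(B=609, C=M): rows 4, 5 → A = 7, 7 ✓
Two rows agree on {B, C} but differ on A, so {B, C} -> A does not hold.

No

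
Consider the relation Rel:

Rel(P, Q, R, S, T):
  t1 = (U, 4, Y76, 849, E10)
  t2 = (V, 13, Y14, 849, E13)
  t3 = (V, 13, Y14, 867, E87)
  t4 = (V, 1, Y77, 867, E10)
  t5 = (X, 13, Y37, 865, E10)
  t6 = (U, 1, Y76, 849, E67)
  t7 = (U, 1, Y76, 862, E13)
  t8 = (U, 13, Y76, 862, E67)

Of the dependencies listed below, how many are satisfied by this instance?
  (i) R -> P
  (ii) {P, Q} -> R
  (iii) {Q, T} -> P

(i) R -> P: every LHS value maps to a single RHS value — holds.
(ii) {P, Q} -> R: every LHS value maps to a single RHS value — holds.
(iii) {Q, T} -> P: every LHS value maps to a single RHS value — holds.
3 of the 3 dependencies hold.

3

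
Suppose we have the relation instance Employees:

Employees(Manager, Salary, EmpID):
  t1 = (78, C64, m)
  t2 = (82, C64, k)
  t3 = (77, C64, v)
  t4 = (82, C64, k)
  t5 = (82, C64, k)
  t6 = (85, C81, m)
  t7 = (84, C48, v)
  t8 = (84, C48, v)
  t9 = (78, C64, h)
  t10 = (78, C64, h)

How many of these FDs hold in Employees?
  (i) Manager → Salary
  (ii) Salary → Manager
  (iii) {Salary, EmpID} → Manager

2

(i) Manager → Salary: every LHS value maps to a single RHS value — holds.
(ii) Salary → Manager: Salary=C64: rows 1, 2, 3, 4, 5, 9, 10 → Manager takes values {78, 82, 77} — violation — fails.
(iii) {Salary, EmpID} → Manager: every LHS value maps to a single RHS value — holds.
2 of the 3 dependencies hold.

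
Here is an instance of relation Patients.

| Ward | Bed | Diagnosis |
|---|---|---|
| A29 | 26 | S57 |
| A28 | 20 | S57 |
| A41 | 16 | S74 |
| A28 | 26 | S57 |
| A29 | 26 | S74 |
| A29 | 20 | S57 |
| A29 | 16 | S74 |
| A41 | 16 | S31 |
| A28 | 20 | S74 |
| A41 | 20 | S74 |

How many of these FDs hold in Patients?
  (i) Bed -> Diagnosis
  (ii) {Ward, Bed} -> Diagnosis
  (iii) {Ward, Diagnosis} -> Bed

(i) Bed -> Diagnosis: Bed=26: 3 rows → Diagnosis takes values {S57, S74} — violation; Bed=20: 4 rows → Diagnosis takes values {S57, S74} — violation; Bed=16: 3 rows → Diagnosis takes values {S74, S31} — violation — fails.
(ii) {Ward, Bed} -> Diagnosis: (Ward=A29, Bed=26): 2 rows → Diagnosis takes values {S57, S74} — violation; (Ward=A28, Bed=20): 2 rows → Diagnosis takes values {S57, S74} — violation; (Ward=A41, Bed=16): 2 rows → Diagnosis takes values {S74, S31} — violation — fails.
(iii) {Ward, Diagnosis} -> Bed: (Ward=A29, Diagnosis=S57): 2 rows → Bed takes values {26, 20} — violation; (Ward=A28, Diagnosis=S57): 2 rows → Bed takes values {20, 26} — violation; (Ward=A41, Diagnosis=S74): 2 rows → Bed takes values {16, 20} — violation; (Ward=A29, Diagnosis=S74): 2 rows → Bed takes values {26, 16} — violation — fails.
None of the 3 dependencies hold.

0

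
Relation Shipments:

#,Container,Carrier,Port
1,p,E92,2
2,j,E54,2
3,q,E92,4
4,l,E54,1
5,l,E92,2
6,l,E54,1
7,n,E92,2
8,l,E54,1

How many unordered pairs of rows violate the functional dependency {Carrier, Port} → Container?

(Carrier=E92, Port=2): violating pairs (1,5), (1,7), (5,7) — 3 pairs.
(Carrier=E54, Port=1): all 3 rows agree on Container — 0 pairs.

3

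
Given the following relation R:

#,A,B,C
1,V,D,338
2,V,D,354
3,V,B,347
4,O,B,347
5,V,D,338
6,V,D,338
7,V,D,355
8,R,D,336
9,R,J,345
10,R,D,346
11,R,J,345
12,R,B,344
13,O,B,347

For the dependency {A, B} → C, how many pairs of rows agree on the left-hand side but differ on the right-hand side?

8

(A=V, B=D): violating pairs (1,2), (1,7), (2,5), (2,6), (2,7), (5,7), (6,7) — 7 pairs.
(A=O, B=B): all 2 rows agree on C — 0 pairs.
(A=R, B=D): violating pairs (8,10) — 1 pair.
(A=R, B=J): all 2 rows agree on C — 0 pairs.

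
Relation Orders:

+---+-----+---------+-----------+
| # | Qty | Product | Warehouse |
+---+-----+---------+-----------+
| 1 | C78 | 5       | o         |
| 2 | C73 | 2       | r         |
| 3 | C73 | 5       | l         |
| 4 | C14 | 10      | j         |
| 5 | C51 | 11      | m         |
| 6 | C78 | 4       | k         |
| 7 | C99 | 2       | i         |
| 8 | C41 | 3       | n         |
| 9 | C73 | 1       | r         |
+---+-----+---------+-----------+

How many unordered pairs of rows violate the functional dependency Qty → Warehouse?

Qty=C78: violating pairs (1,6) — 1 pair.
Qty=C73: violating pairs (2,3), (3,9) — 2 pairs.

3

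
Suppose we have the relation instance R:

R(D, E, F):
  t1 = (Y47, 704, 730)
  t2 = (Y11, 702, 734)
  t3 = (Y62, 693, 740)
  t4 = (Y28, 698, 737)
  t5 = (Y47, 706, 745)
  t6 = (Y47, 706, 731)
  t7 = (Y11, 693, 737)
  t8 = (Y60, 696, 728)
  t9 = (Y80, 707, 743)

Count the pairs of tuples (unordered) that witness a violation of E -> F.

2

E=693: violating pairs (3,7) — 1 pair.
E=706: violating pairs (5,6) — 1 pair.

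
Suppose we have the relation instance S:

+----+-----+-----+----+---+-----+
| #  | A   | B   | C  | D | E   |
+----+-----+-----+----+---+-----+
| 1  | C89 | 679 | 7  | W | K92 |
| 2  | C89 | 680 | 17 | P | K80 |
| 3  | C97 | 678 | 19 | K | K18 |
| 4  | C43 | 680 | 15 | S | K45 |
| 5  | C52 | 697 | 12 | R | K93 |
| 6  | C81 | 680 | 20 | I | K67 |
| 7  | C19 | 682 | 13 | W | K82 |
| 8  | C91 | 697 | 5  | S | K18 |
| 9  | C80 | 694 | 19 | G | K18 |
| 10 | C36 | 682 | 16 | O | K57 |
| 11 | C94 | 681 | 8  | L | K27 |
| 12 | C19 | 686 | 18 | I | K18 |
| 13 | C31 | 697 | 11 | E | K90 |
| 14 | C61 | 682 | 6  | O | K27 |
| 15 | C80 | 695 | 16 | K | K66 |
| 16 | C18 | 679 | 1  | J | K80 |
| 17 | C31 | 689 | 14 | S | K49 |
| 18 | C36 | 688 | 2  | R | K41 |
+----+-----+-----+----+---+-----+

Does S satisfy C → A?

No

C=7: row 1 → A = C89 ✓
C=17: row 2 → A = C89 ✓
C=19: rows 3, 9 → A takes values {C97, C80} — violation
C=15: row 4 → A = C43 ✓
C=12: row 5 → A = C52 ✓
C=20: row 6 → A = C81 ✓
C=13: row 7 → A = C19 ✓
C=5: row 8 → A = C91 ✓
C=16: rows 10, 15 → A takes values {C36, C80} — violation
C=8: row 11 → A = C94 ✓
C=18: row 12 → A = C19 ✓
C=11: row 13 → A = C31 ✓
C=6: row 14 → A = C61 ✓
C=1: row 16 → A = C18 ✓
C=14: row 17 → A = C31 ✓
C=2: row 18 → A = C36 ✓
Two rows agree on C but differ on A, so C → A does not hold.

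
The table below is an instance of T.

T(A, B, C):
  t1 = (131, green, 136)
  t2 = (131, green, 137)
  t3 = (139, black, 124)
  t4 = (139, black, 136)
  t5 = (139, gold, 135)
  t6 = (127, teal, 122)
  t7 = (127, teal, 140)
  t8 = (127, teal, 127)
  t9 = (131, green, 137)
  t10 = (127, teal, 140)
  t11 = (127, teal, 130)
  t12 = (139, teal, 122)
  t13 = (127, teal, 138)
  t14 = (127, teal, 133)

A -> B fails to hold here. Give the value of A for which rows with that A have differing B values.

A=131: rows 1, 2, 9 → B = green, green, green ✓
A=139: rows 3, 4, 5, 12 → B takes values {black, gold, teal} — violation
A=127: rows 6, 7, 8, 10, 11, 13, 14 → B = teal, teal, teal, teal, teal, teal, teal ✓
The only A value with inconsistent B is A=139.

139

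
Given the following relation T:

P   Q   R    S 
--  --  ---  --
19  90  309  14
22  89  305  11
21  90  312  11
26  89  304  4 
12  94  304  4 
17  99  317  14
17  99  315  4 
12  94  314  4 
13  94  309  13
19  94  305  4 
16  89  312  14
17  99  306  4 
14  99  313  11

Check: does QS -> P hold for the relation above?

(Q=90, S=14): 1 row → P = 19 ✓
(Q=89, S=11): 1 row → P = 22 ✓
(Q=90, S=11): 1 row → P = 21 ✓
(Q=89, S=4): 1 row → P = 26 ✓
(Q=94, S=4): 3 rows → P takes values {12, 19} — violation
(Q=99, S=14): 1 row → P = 17 ✓
(Q=99, S=4): 2 rows → P = 17, 17 ✓
(Q=94, S=13): 1 row → P = 13 ✓
(Q=89, S=14): 1 row → P = 16 ✓
(Q=99, S=11): 1 row → P = 14 ✓
Two rows agree on QS but differ on P, so QS -> P does not hold.

No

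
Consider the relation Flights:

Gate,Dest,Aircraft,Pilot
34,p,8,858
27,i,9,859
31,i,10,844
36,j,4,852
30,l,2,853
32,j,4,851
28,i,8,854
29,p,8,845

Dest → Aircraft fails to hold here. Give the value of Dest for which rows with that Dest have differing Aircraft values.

Dest=p: 2 rows → Aircraft = 8, 8 ✓
Dest=i: 3 rows → Aircraft takes values {9, 10, 8} — violation
Dest=j: 2 rows → Aircraft = 4, 4 ✓
Dest=l: 1 row → Aircraft = 2 ✓
The only Dest value with inconsistent Aircraft is Dest=i.

i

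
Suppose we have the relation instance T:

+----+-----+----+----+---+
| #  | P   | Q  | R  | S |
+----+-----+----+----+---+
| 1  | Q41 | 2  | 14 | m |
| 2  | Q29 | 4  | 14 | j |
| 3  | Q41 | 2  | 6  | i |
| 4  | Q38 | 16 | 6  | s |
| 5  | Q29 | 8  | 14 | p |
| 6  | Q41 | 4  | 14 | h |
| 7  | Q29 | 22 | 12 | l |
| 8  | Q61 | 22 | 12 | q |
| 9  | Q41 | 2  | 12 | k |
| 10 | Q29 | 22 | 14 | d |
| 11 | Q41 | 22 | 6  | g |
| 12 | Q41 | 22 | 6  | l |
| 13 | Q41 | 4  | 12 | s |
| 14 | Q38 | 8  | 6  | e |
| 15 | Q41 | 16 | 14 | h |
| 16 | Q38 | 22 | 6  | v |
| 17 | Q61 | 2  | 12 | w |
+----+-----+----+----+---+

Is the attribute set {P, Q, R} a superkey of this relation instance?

Rows 11 and 12 have the same {P, Q, R} value (P=Q41, Q=22, R=6) but are distinct tuples, so {P, Q, R} does not determine every attribute — not a superkey.

No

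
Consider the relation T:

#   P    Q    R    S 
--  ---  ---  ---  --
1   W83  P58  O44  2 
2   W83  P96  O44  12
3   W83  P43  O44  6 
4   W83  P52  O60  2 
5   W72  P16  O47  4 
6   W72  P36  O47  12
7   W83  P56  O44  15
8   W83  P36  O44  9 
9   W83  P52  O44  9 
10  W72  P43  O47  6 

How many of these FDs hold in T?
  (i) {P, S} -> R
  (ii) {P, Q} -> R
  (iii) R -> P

1

(i) {P, S} -> R: (P=W83, S=2): rows 1, 4 → R takes values {O44, O60} — violation — fails.
(ii) {P, Q} -> R: (P=W83, Q=P52): rows 4, 9 → R takes values {O60, O44} — violation — fails.
(iii) R -> P: every LHS value maps to a single RHS value — holds.
1 of the 3 dependencies holds.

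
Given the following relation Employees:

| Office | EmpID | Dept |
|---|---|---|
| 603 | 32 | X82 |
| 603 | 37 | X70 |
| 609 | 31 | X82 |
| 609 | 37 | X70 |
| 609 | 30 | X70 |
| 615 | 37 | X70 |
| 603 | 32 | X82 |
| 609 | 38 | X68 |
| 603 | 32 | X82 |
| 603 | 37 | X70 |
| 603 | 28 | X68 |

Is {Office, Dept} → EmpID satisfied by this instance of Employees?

(Office=603, Dept=X82): 3 rows → EmpID = 32, 32, 32 ✓
(Office=603, Dept=X70): 2 rows → EmpID = 37, 37 ✓
(Office=609, Dept=X82): 1 row → EmpID = 31 ✓
(Office=609, Dept=X70): 2 rows → EmpID takes values {37, 30} — violation
(Office=615, Dept=X70): 1 row → EmpID = 37 ✓
(Office=609, Dept=X68): 1 row → EmpID = 38 ✓
(Office=603, Dept=X68): 1 row → EmpID = 28 ✓
Two rows agree on {Office, Dept} but differ on EmpID, so {Office, Dept} → EmpID does not hold.

No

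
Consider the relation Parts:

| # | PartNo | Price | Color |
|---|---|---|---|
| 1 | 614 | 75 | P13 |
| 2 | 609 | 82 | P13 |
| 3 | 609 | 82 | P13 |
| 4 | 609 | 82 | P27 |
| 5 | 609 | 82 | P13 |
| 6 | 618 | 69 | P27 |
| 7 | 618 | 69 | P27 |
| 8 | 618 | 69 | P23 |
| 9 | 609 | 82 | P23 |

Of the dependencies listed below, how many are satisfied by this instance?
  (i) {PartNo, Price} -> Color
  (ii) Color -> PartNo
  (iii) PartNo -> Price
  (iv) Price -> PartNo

(i) {PartNo, Price} -> Color: (PartNo=609, Price=82): rows 2, 3, 4, 5, 9 → Color takes values {P13, P27, P23} — violation; (PartNo=618, Price=69): rows 6, 7, 8 → Color takes values {P27, P23} — violation — fails.
(ii) Color -> PartNo: Color=P13: rows 1, 2, 3, 5 → PartNo takes values {614, 609} — violation; Color=P27: rows 4, 6, 7 → PartNo takes values {609, 618} — violation; Color=P23: rows 8, 9 → PartNo takes values {618, 609} — violation — fails.
(iii) PartNo -> Price: every LHS value maps to a single RHS value — holds.
(iv) Price -> PartNo: every LHS value maps to a single RHS value — holds.
2 of the 4 dependencies hold.

2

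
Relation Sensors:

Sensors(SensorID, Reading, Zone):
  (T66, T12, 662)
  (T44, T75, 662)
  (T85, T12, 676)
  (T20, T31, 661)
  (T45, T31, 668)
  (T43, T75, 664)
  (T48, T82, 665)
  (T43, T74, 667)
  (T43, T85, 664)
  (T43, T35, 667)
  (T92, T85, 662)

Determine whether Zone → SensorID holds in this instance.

Zone=662: 3 rows → SensorID takes values {T66, T44, T92} — violation
Zone=676: 1 row → SensorID = T85 ✓
Zone=661: 1 row → SensorID = T20 ✓
Zone=668: 1 row → SensorID = T45 ✓
Zone=664: 2 rows → SensorID = T43, T43 ✓
Zone=665: 1 row → SensorID = T48 ✓
Zone=667: 2 rows → SensorID = T43, T43 ✓
Two rows agree on Zone but differ on SensorID, so Zone → SensorID does not hold.

No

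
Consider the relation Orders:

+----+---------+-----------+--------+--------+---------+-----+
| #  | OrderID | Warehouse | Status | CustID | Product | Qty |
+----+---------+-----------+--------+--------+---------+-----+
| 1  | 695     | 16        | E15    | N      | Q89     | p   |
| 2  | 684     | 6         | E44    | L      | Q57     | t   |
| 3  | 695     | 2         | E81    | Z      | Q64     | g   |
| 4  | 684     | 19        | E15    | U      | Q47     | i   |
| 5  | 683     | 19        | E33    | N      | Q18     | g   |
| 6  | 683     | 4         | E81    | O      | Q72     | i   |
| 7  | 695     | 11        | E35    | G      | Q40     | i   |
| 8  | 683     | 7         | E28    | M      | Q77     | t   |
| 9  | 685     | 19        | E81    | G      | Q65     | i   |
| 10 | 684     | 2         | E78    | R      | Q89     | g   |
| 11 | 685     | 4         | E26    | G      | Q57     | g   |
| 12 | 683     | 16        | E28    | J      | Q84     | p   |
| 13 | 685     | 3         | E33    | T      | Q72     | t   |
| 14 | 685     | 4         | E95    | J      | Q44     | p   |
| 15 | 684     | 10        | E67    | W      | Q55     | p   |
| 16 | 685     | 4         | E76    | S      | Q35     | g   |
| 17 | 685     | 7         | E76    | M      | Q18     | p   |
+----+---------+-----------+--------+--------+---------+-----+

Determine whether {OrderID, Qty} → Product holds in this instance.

(OrderID=695, Qty=p): row 1 → Product = Q89 ✓
(OrderID=684, Qty=t): row 2 → Product = Q57 ✓
(OrderID=695, Qty=g): row 3 → Product = Q64 ✓
(OrderID=684, Qty=i): row 4 → Product = Q47 ✓
(OrderID=683, Qty=g): row 5 → Product = Q18 ✓
(OrderID=683, Qty=i): row 6 → Product = Q72 ✓
(OrderID=695, Qty=i): row 7 → Product = Q40 ✓
(OrderID=683, Qty=t): row 8 → Product = Q77 ✓
(OrderID=685, Qty=i): row 9 → Product = Q65 ✓
(OrderID=684, Qty=g): row 10 → Product = Q89 ✓
(OrderID=685, Qty=g): rows 11, 16 → Product takes values {Q57, Q35} — violation
(OrderID=683, Qty=p): row 12 → Product = Q84 ✓
(OrderID=685, Qty=t): row 13 → Product = Q72 ✓
(OrderID=685, Qty=p): rows 14, 17 → Product takes values {Q44, Q18} — violation
(OrderID=684, Qty=p): row 15 → Product = Q55 ✓
Two rows agree on {OrderID, Qty} but differ on Product, so {OrderID, Qty} → Product does not hold.

No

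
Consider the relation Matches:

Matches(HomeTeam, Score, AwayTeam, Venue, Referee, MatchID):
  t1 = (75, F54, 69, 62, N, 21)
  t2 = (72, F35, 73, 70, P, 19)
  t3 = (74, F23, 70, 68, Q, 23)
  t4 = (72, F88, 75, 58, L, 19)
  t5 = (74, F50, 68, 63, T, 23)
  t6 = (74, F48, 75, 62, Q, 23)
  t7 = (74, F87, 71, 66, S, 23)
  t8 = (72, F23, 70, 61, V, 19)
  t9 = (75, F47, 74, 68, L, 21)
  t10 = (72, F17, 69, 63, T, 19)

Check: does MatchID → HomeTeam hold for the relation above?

MatchID=21: rows 1, 9 → HomeTeam = 75, 75 ✓
MatchID=19: rows 2, 4, 8, 10 → HomeTeam = 72, 72, 72, 72 ✓
MatchID=23: rows 3, 5, 6, 7 → HomeTeam = 74, 74, 74, 74 ✓
Every MatchID value is associated with a single HomeTeam value, so MatchID → HomeTeam holds.

Yes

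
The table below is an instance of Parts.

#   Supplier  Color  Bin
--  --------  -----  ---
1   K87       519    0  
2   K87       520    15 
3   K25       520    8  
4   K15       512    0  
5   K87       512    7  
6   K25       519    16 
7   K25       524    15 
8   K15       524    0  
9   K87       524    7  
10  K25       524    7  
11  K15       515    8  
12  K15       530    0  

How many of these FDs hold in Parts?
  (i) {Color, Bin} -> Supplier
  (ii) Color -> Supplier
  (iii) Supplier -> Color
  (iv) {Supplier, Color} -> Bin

0

(i) {Color, Bin} -> Supplier: (Color=524, Bin=7): rows 9, 10 → Supplier takes values {K87, K25} — violation — fails.
(ii) Color -> Supplier: Color=519: rows 1, 6 → Supplier takes values {K87, K25} — violation; Color=520: rows 2, 3 → Supplier takes values {K87, K25} — violation; Color=512: rows 4, 5 → Supplier takes values {K15, K87} — violation; Color=524: rows 7, 8, 9, 10 → Supplier takes values {K25, K15, K87} — violation — fails.
(iii) Supplier -> Color: Supplier=K87: rows 1, 2, 5, 9 → Color takes values {519, 520, 512, 524} — violation; Supplier=K25: rows 3, 6, 7, 10 → Color takes values {520, 519, 524} — violation; Supplier=K15: rows 4, 8, 11, 12 → Color takes values {512, 524, 515, 530} — violation — fails.
(iv) {Supplier, Color} -> Bin: (Supplier=K25, Color=524): rows 7, 10 → Bin takes values {15, 7} — violation — fails.
None of the 4 dependencies hold.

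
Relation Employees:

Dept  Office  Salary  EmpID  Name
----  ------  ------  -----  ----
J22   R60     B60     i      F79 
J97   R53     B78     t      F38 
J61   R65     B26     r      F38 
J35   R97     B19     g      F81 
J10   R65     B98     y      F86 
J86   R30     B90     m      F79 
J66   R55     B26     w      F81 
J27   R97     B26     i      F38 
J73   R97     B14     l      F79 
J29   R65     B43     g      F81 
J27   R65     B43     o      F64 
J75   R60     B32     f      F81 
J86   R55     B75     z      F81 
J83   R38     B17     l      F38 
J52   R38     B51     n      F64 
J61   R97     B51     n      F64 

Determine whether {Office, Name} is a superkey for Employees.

Two distinct rows share (Office=R55, Name=F81), so {Office, Name} does not determine every attribute — not a superkey.

No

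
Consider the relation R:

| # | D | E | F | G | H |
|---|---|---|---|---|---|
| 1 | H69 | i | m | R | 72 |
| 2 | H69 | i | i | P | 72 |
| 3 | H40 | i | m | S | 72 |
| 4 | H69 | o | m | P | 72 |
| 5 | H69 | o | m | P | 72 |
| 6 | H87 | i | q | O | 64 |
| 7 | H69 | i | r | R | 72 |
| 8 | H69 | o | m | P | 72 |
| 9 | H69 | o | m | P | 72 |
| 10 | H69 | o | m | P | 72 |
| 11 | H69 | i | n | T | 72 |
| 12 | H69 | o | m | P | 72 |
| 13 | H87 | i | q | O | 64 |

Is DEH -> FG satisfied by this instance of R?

No

(D=H69, E=i, H=72): rows 1, 2, 7, 11 → {F,G} takes values {(m, R), (i, P), (r, R), (n, T)} — violation
(D=H40, E=i, H=72): row 3 → {F,G} = (m, S) ✓
(D=H69, E=o, H=72): rows 4, 5, 8, 9, 10, 12 → {F,G} = (m, P), (m, P), (m, P), (m, P), (m, P), (m, P) ✓
(D=H87, E=i, H=64): rows 6, 13 → {F,G} = (q, O), (q, O) ✓
Two rows agree on DEH but differ on FG, so DEH -> FG does not hold.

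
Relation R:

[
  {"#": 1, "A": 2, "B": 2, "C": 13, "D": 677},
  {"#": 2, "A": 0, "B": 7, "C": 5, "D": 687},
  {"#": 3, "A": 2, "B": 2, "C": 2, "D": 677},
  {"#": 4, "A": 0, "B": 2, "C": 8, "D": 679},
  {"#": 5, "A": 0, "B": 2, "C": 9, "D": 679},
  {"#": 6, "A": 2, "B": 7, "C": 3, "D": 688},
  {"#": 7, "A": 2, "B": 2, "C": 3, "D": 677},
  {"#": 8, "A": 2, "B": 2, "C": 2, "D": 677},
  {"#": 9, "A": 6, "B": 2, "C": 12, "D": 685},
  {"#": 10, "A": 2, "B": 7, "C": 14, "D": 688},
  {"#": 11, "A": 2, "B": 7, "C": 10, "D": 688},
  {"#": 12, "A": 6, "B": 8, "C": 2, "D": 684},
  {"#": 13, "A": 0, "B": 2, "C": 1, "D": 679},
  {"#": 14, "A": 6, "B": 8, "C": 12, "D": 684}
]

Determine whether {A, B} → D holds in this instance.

Yes

(A=2, B=2): rows 1, 3, 7, 8 → D = 677, 677, 677, 677 ✓
(A=0, B=7): row 2 → D = 687 ✓
(A=0, B=2): rows 4, 5, 13 → D = 679, 679, 679 ✓
(A=2, B=7): rows 6, 10, 11 → D = 688, 688, 688 ✓
(A=6, B=2): row 9 → D = 685 ✓
(A=6, B=8): rows 12, 14 → D = 684, 684 ✓
Every {A, B} value is associated with a single D value, so {A, B} → D holds.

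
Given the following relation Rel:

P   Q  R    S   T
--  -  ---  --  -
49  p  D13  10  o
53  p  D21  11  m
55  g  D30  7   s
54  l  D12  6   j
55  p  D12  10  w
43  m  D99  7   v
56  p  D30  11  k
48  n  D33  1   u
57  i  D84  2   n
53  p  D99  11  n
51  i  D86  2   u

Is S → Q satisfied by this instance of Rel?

No

S=10: 2 rows → Q = p, p ✓
S=11: 3 rows → Q = p, p, p ✓
S=7: 2 rows → Q takes values {g, m} — violation
S=6: 1 row → Q = l ✓
S=1: 1 row → Q = n ✓
S=2: 2 rows → Q = i, i ✓
Two rows agree on S but differ on Q, so S → Q does not hold.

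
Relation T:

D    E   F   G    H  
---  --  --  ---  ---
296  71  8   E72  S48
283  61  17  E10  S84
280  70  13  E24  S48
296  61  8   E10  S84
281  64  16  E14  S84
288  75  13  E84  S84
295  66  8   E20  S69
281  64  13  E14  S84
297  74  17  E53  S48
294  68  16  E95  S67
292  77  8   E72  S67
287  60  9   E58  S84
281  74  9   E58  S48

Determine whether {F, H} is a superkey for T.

Two distinct rows share (F=13, H=S84), so {F, H} does not determine every attribute — not a superkey.

No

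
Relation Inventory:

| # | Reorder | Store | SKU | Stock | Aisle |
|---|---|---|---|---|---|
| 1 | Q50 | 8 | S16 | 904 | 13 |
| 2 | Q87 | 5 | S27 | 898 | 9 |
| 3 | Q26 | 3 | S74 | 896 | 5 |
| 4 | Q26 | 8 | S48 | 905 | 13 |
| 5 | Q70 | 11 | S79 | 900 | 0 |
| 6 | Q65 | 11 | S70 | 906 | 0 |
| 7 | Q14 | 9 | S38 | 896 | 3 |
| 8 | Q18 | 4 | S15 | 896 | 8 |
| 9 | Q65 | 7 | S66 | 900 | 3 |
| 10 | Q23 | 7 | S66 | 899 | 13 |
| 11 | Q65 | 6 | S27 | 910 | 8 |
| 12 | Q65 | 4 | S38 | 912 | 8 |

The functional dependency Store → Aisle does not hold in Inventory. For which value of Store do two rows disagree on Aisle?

Store=8: rows 1, 4 → Aisle = 13, 13 ✓
Store=5: row 2 → Aisle = 9 ✓
Store=3: row 3 → Aisle = 5 ✓
Store=11: rows 5, 6 → Aisle = 0, 0 ✓
Store=9: row 7 → Aisle = 3 ✓
Store=4: rows 8, 12 → Aisle = 8, 8 ✓
Store=7: rows 9, 10 → Aisle takes values {3, 13} — violation
Store=6: row 11 → Aisle = 8 ✓
The only Store value with inconsistent Aisle is Store=7.

7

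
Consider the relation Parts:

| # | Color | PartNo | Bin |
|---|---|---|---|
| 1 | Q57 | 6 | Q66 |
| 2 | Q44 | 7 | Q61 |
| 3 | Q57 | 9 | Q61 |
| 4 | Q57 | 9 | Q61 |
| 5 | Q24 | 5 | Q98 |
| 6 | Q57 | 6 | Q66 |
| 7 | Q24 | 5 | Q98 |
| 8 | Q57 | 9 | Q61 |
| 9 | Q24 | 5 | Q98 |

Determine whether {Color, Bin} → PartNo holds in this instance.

Yes

(Color=Q57, Bin=Q66): rows 1, 6 → PartNo = 6, 6 ✓
(Color=Q44, Bin=Q61): row 2 → PartNo = 7 ✓
(Color=Q57, Bin=Q61): rows 3, 4, 8 → PartNo = 9, 9, 9 ✓
(Color=Q24, Bin=Q98): rows 5, 7, 9 → PartNo = 5, 5, 5 ✓
Every {Color, Bin} value is associated with a single PartNo value, so {Color, Bin} → PartNo holds.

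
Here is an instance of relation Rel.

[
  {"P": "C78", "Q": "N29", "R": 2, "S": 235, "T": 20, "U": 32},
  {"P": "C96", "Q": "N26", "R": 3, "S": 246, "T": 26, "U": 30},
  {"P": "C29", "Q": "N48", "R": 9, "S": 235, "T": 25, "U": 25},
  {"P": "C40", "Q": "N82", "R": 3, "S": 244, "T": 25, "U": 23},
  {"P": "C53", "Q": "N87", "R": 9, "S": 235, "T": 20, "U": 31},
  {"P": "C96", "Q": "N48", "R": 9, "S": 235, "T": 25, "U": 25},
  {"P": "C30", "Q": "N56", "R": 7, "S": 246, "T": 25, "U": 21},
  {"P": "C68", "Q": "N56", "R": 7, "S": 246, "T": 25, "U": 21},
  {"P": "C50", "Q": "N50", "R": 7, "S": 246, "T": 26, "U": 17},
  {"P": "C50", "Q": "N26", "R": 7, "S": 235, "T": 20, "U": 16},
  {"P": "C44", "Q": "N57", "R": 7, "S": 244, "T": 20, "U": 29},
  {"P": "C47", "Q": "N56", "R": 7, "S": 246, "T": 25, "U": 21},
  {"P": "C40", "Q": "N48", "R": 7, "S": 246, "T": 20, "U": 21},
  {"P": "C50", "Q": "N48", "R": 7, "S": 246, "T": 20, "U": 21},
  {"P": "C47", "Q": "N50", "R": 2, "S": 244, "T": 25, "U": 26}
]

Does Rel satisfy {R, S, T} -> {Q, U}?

Yes

(R=2, S=235, T=20): 1 row → {Q,U} = (N29, 32) ✓
(R=3, S=246, T=26): 1 row → {Q,U} = (N26, 30) ✓
(R=9, S=235, T=25): 2 rows → {Q,U} = (N48, 25), (N48, 25) ✓
(R=3, S=244, T=25): 1 row → {Q,U} = (N82, 23) ✓
(R=9, S=235, T=20): 1 row → {Q,U} = (N87, 31) ✓
(R=7, S=246, T=25): 3 rows → {Q,U} = (N56, 21), (N56, 21), (N56, 21) ✓
(R=7, S=246, T=26): 1 row → {Q,U} = (N50, 17) ✓
(R=7, S=235, T=20): 1 row → {Q,U} = (N26, 16) ✓
(R=7, S=244, T=20): 1 row → {Q,U} = (N57, 29) ✓
(R=7, S=246, T=20): 2 rows → {Q,U} = (N48, 21), (N48, 21) ✓
(R=2, S=244, T=25): 1 row → {Q,U} = (N50, 26) ✓
Every {R, S, T} value is associated with a single {Q, U} value, so {R, S, T} -> {Q, U} holds.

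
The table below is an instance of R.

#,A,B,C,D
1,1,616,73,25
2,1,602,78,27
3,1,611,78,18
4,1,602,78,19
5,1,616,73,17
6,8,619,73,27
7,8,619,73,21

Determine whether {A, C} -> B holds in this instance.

No

(A=1, C=73): rows 1, 5 → B = 616, 616 ✓
(A=1, C=78): rows 2, 3, 4 → B takes values {602, 611} — violation
(A=8, C=73): rows 6, 7 → B = 619, 619 ✓
Two rows agree on {A, C} but differ on B, so {A, C} -> B does not hold.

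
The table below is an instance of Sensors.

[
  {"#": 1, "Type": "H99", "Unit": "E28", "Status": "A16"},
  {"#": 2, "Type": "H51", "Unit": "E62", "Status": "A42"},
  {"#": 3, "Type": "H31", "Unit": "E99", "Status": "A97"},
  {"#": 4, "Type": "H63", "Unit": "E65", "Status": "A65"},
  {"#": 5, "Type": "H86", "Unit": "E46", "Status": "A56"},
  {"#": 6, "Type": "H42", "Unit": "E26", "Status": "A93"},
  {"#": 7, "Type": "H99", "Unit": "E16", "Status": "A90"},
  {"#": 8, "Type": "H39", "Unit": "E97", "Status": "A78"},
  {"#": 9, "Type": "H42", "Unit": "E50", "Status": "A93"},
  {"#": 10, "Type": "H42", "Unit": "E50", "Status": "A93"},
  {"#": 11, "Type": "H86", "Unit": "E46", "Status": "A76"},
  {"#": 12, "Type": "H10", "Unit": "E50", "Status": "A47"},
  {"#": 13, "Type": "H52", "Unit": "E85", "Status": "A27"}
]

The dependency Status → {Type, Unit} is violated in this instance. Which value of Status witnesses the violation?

Status=A16: row 1 → {Type,Unit} = (H99, E28) ✓
Status=A42: row 2 → {Type,Unit} = (H51, E62) ✓
Status=A97: row 3 → {Type,Unit} = (H31, E99) ✓
Status=A65: row 4 → {Type,Unit} = (H63, E65) ✓
Status=A56: row 5 → {Type,Unit} = (H86, E46) ✓
Status=A93: rows 6, 9, 10 → {Type,Unit} takes values {(H42, E26), (H42, E50)} — violation
Status=A90: row 7 → {Type,Unit} = (H99, E16) ✓
Status=A78: row 8 → {Type,Unit} = (H39, E97) ✓
Status=A76: row 11 → {Type,Unit} = (H86, E46) ✓
Status=A47: row 12 → {Type,Unit} = (H10, E50) ✓
Status=A27: row 13 → {Type,Unit} = (H52, E85) ✓
The only Status value with inconsistent RHS is Status=A93.

A93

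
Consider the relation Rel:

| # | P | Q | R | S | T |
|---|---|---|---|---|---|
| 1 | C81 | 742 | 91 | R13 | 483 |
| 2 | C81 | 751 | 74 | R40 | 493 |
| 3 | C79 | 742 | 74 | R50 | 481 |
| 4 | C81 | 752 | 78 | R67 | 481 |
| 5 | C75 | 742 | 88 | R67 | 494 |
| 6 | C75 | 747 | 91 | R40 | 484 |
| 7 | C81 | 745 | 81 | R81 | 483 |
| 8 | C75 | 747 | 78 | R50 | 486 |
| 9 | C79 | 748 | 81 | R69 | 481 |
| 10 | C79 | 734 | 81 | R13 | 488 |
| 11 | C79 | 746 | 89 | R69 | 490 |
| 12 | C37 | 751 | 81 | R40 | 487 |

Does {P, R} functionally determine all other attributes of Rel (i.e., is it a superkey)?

No

Rows 9 and 10 have the same {P, R} value (P=C79, R=81) but are distinct tuples, so {P, R} does not determine every attribute — not a superkey.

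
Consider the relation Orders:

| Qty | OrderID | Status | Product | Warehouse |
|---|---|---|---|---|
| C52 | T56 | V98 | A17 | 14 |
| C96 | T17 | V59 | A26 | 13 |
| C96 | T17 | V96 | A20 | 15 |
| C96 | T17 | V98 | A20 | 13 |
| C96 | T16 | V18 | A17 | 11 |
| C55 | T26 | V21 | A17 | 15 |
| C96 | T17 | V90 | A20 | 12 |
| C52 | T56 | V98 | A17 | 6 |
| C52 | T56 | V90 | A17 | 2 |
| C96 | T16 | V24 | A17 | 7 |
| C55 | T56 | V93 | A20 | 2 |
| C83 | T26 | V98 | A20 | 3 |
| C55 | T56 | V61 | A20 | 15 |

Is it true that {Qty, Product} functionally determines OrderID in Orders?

Yes

(Qty=C52, Product=A17): 3 rows → OrderID = T56, T56, T56 ✓
(Qty=C96, Product=A26): 1 row → OrderID = T17 ✓
(Qty=C96, Product=A20): 3 rows → OrderID = T17, T17, T17 ✓
(Qty=C96, Product=A17): 2 rows → OrderID = T16, T16 ✓
(Qty=C55, Product=A17): 1 row → OrderID = T26 ✓
(Qty=C55, Product=A20): 2 rows → OrderID = T56, T56 ✓
(Qty=C83, Product=A20): 1 row → OrderID = T26 ✓
Every {Qty, Product} value is associated with a single OrderID value, so {Qty, Product} -> OrderID holds.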